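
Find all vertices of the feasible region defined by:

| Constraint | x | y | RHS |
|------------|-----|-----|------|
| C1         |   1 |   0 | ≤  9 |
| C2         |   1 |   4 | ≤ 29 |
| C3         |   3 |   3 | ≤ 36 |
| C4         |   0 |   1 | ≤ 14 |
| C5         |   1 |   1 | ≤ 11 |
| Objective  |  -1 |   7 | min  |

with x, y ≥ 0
Each vertex is the intersection of two constraint boundaries that also satisfies all remaining constraints:
  x = 0 and y = 0 → (0, 0)
  x = 9 and y = 0 → (9, 0)
  x = 9 and x + y = 11 → (9, 2)
  x + 4y = 29 and x + y = 11 → (5, 6)
  x + 4y = 29 and x = 0 → (0, 7.25)

Vertices: (0, 0), (9, 0), (9, 2), (5, 6), (0, 7.25)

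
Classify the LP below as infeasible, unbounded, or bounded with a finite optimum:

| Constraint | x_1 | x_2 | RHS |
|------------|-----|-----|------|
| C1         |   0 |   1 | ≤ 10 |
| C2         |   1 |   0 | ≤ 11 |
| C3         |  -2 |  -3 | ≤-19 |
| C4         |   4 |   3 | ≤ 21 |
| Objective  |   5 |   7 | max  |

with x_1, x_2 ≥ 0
The point (0, 7) satisfies every constraint, so the LP is feasible; the constraints give x_1 ≤ 11 and x_2 ≤ 10, which with x_1, x_2 ≥ 0 keep the feasible region inside a bounded box. A feasible, bounded LP attains a finite optimum at a vertex.

Evaluating z = 5x_1 + 7x_2 at each vertex:
  (0, 6.333): z = 44.33
  (1, 5.667): z = 44.67
  (0, 7): z = 49

Bounded optimum: z* = 49 at (0, 7).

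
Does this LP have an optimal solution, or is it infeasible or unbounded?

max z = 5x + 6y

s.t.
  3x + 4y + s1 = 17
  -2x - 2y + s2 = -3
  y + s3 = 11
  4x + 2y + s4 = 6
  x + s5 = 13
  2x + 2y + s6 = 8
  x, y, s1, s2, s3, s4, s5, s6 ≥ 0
The point (0, 3) satisfies every constraint, so the LP is feasible; the constraints give x ≤ 13 and y ≤ 11, which with x, y ≥ 0 keep the feasible region inside a bounded box. A feasible, bounded LP attains a finite optimum at a vertex.

Evaluating z = 5x + 6y at each vertex:
  (1.5, 0): z = 7.5
  (0, 3): z = 18
  (0, 1.5): z = 9

Bounded optimum: z* = 18 at (0, 3).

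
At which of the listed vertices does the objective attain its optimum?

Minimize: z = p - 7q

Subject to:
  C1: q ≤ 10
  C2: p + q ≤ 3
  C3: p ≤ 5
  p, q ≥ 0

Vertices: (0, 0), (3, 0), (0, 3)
Evaluating z = p - 7q at each vertex:
  (0, 0): z = 0
  (3, 0): z = 3
  (0, 3): z = -21

The smallest value is z = -21, attained at (0, 3).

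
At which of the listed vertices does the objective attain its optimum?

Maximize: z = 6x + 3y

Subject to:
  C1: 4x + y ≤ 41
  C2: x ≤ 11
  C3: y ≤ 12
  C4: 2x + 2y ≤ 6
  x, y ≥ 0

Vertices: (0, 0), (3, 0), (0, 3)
Evaluating z = 6x + 3y at each vertex:
  (0, 0): z = 0
  (3, 0): z = 18
  (0, 3): z = 9

The largest value is z = 18, attained at (3, 0).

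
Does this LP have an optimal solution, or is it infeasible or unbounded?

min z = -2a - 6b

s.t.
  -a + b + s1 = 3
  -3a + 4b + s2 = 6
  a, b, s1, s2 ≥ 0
Feasible point: (0, 0) satisfies every constraint, so the LP is feasible.
Direction d = (1, 0): for each constraint row a, a·d ≤ 0 —
  (-1)(1) + (1)(0) = -1 ≤ 0
  (-3)(1) + (4)(0) = -3 ≤ 0
and d ≥ 0, so (0, 0) + t·d stays feasible for every t ≥ 0. Along this ray z = -2a - 6b changes by -2 per unit t, so z → −∞.

Unbounded — the objective can decrease without bound over the feasible region.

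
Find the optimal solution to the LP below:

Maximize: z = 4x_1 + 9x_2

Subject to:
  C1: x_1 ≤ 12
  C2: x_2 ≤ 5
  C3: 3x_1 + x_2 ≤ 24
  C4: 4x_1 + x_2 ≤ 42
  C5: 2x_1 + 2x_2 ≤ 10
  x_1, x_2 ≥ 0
Each vertex is the intersection of two constraint boundaries that also satisfies all remaining constraints:
  x_1 = 0 and x_2 = 0 → (0, 0)
  2x_1 + 2x_2 = 10 and x_2 = 0 → (5, 0)
  x_2 = 5 and 2x_1 + 2x_2 = 10 → (0, 5)

Evaluating z = 4x_1 + 9x_2 at each vertex:
  (0, 0): z = 0
  (5, 0): z = 20
  (0, 5): z = 45

The maximum is at (0, 5) with z = 45.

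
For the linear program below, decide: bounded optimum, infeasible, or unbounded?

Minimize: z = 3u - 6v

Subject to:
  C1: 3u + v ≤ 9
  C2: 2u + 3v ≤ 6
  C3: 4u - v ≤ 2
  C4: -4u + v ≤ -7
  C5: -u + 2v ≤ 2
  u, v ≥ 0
C3 requires 4u - v ≤ 2, while C4 (-4u + v ≤ -7) is equivalent to 4u - v ≥ 7. Together they would need 7 ≤ 4u - v ≤ 2, which is impossible since 7 > 2. No point satisfies all constraints.

Infeasible — the constraint set is empty.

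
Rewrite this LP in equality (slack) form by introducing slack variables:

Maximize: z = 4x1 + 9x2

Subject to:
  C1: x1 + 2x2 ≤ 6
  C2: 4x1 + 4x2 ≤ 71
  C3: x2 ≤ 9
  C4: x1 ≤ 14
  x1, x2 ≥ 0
max z = 4x1 + 9x2

s.t.
  x1 + 2x2 + s1 = 6
  4x1 + 4x2 + s2 = 71
  x2 + s3 = 9
  x1 + s4 = 14
  x1, x2, s1, s2, s3, s4 ≥ 0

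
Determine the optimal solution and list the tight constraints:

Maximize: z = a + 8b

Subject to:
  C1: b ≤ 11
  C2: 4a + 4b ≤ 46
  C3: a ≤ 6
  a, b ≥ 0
Optimal: a = 0.5, b = 11
Slack at optimum:
  C1: slack = 0 (binding)
  C2: slack = 0 (binding)
  C3: slack = 5.5
  a ≥ 0: a = 0.5
  b ≥ 0: b = 11
Binding constraints: C1, C2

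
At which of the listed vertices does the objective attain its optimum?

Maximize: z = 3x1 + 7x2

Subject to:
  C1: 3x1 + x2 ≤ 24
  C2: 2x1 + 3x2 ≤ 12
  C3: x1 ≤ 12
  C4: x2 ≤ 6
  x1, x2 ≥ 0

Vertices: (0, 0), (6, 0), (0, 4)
(0, 4) with z = 28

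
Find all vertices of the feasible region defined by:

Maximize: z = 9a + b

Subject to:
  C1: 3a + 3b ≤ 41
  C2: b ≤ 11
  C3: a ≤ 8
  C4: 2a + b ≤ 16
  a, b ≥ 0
Each vertex is the intersection of two constraint boundaries that also satisfies all remaining constraints:
  a = 0 and b = 0 → (0, 0)
  a = 8 and 2a + b = 16 → (8, 0)
  b = 11 and 2a + b = 16 → (2.5, 11)
  b = 11 and a = 0 → (0, 11)

Vertices: (0, 0), (8, 0), (2.5, 11), (0, 11)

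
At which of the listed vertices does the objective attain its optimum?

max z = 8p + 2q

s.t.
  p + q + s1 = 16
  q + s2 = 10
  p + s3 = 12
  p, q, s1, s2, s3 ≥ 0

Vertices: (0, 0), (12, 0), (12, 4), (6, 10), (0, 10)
(12, 4) with z = 104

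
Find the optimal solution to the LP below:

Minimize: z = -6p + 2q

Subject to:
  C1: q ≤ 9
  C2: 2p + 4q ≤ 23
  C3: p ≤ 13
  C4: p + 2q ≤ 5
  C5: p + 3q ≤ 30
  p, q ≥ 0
Each vertex is the intersection of two constraint boundaries that also satisfies all remaining constraints:
  p = 0 and q = 0 → (0, 0)
  p + 2q = 5 and q = 0 → (5, 0)
  p + 2q = 5 and p = 0 → (0, 2.5)

Evaluating z = -6p + 2q at each vertex:
  (0, 0): z = 0
  (5, 0): z = -30
  (0, 2.5): z = 5

The minimum is at (5, 0) with z = -30.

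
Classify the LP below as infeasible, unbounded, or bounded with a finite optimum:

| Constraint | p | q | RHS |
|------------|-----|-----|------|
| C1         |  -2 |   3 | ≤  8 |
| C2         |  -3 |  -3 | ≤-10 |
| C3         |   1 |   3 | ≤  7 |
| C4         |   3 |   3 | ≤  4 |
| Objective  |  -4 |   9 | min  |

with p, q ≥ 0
C4 requires 3p + 3q ≤ 4, while C2 (-3p - 3q ≤ -10) is equivalent to 3p + 3q ≥ 10. Together they would need 10 ≤ 3p + 3q ≤ 4, which is impossible since 10 > 4. No point satisfies all constraints.

Infeasible: no point satisfies all constraints simultaneously.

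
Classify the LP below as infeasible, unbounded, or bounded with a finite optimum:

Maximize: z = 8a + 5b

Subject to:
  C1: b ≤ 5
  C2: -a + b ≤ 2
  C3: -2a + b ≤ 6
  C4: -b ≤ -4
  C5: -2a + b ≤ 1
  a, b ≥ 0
Feasible point: (2, 4) satisfies every constraint, so the LP is feasible.
Direction d = (1, 0): for each constraint row a, a·d ≤ 0 —
  (0)(1) + (1)(0) = 0 ≤ 0
  (-1)(1) + (1)(0) = -1 ≤ 0
  (-2)(1) + (1)(0) = -2 ≤ 0
  (0)(1) + (-1)(0) = 0 ≤ 0
  (-2)(1) + (1)(0) = -2 ≤ 0
and d ≥ 0, so (2, 4) + t·d stays feasible for every t ≥ 0. Along this ray z = 8a + 5b changes by 8 per unit t, so z → +∞.

Unbounded: there is a feasible ray along which z → +∞.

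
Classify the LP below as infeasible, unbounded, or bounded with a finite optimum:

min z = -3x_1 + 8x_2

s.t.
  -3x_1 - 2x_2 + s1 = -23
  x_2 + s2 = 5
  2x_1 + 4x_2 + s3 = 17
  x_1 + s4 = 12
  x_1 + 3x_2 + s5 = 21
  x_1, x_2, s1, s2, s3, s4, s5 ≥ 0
The point (8.5, 0) satisfies every constraint, so the LP is feasible; the constraints give x_1 ≤ 12 and x_2 ≤ 5, which with x_1, x_2 ≥ 0 keep the feasible region inside a bounded box. A feasible, bounded LP attains a finite optimum at a vertex.

Evaluating z = -3x_1 + 8x_2 at each vertex:
  (7.667, 0): z = -23
  (8.5, 0): z = -25.5
  (7.25, 0.625): z = -16.75

Feasible with finite optimum z* = -25.5 at (8.5, 0).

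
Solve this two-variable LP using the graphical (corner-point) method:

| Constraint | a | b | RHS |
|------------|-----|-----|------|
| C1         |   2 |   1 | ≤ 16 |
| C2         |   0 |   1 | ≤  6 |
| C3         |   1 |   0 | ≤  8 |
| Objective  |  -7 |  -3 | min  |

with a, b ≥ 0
Each vertex is the intersection of two constraint boundaries that also satisfies all remaining constraints:
  a = 0 and b = 0 → (0, 0)
  2a + b = 16 and a = 8 → (8, 0)
  2a + b = 16 and b = 6 → (5, 6)
  b = 6 and a = 0 → (0, 6)

Evaluating z = -7a - 3b at each vertex:
  (0, 0): z = 0
  (8, 0): z = -56
  (5, 6): z = -53
  (0, 6): z = -18

The minimum is at (8, 0) with z = -56.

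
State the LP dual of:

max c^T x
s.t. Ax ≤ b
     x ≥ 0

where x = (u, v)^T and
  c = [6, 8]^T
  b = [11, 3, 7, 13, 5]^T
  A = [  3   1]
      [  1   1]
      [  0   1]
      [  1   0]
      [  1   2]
Minimize: z = 11y1 + 3y2 + 7y3 + 13y4 + 5y5

Subject to:
  C1: -3y1 - y2 - y4 - y5 ≤ -6
  C2: -y1 - y2 - y3 - 2y5 ≤ -8
  y1, y2, y3, y4, y5 ≥ 0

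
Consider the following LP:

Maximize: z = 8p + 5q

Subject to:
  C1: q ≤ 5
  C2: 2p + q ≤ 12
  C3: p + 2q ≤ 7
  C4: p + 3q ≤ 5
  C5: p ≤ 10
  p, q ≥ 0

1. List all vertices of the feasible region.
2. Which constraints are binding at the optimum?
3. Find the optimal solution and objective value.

1. (0, 0), (5, 0), (0, 1.667)
2. C4, q ≥ 0
3. p = 5, q = 0, z = 40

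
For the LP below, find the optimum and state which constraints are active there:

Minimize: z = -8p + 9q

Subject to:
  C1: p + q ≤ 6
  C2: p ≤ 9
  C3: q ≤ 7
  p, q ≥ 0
Optimal: p = 6, q = 0
Binding: C1, q ≥ 0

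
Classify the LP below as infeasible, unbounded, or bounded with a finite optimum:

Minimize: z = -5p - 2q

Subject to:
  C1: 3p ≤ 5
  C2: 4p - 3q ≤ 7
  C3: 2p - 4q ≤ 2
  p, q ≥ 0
Feasible point: (0, 0) satisfies every constraint, so the LP is feasible.
Direction d = (0, 1): for each constraint row a, a·d ≤ 0 —
  (3)(0) + (0)(1) = 0 ≤ 0
  (4)(0) + (-3)(1) = -3 ≤ 0
  (2)(0) + (-4)(1) = -4 ≤ 0
and d ≥ 0, so (0, 0) + t·d stays feasible for every t ≥ 0. Along this ray z = -5p - 2q changes by -2 per unit t, so z → −∞.

Unbounded — the objective can decrease without bound over the feasible region.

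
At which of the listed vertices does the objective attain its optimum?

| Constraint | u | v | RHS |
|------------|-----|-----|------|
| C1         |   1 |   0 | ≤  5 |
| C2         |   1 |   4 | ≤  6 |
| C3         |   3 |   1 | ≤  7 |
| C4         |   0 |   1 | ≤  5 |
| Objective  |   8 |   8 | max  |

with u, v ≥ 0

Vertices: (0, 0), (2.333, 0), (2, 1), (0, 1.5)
(2, 1) with z = 24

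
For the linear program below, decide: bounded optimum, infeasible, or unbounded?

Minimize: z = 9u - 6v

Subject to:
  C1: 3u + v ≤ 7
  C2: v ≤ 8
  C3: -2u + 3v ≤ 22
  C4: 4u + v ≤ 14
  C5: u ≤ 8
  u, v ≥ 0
The point (0, 7) satisfies every constraint, so the LP is feasible; the constraints give u ≤ 8 and v ≤ 8, which with u, v ≥ 0 keep the feasible region inside a bounded box. A feasible, bounded LP attains a finite optimum at a vertex.

Evaluating z = 9u - 6v at each vertex:
  (0, 0): z = 0
  (2.333, 0): z = 21
  (0, 7): z = -42

Feasible with finite optimum z* = -42 at (0, 7).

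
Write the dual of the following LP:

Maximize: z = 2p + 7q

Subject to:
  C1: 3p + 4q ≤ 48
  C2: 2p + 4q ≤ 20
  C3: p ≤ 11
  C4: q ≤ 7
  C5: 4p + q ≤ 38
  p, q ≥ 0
Minimize: z = 48y1 + 20y2 + 11y3 + 7y4 + 38y5

Subject to:
  C1: -3y1 - 2y2 - y3 - 4y5 ≤ -2
  C2: -4y1 - 4y2 - y4 - y5 ≤ -7
  y1, y2, y3, y4, y5 ≥ 0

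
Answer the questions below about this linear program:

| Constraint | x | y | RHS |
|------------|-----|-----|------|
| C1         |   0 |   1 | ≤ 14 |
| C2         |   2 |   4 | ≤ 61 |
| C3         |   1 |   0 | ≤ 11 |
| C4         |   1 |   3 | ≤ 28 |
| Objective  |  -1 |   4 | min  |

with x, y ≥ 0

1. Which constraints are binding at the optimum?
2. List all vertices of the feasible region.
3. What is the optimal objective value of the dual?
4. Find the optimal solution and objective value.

1. C3, y ≥ 0
2. (0, 0), (11, 0), (11, 5.667), (0, 9.333)
3. -11 (by strong duality, equal to the primal optimum)
4. x = 11, y = 0, z = -11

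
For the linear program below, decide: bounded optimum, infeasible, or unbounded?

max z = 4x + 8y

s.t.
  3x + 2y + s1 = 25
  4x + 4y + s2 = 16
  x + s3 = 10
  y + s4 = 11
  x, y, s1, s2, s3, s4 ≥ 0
The point (0, 4) satisfies every constraint, so the LP is feasible; the constraints give x ≤ 10 and y ≤ 11, which with x, y ≥ 0 keep the feasible region inside a bounded box. A feasible, bounded LP attains a finite optimum at a vertex.

Feasible with finite optimum z* = 32 at (0, 4).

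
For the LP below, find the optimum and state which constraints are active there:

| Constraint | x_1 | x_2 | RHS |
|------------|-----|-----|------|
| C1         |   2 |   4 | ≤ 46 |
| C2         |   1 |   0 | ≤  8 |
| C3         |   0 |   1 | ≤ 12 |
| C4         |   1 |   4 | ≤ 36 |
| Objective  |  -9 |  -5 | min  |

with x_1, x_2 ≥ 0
Optimal: x_1 = 8, x_2 = 7
Slack at optimum:
  C1: slack = 2
  C2: slack = 0 (binding)
  C3: slack = 5
  C4: slack = 0 (binding)
  x_1 ≥ 0: x_1 = 8
  x_2 ≥ 0: x_2 = 7
Binding constraints: C2, C4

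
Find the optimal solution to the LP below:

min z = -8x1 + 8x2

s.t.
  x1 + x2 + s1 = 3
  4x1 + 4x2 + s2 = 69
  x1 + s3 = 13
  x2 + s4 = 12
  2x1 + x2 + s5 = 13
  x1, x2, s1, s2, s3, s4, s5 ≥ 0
Each vertex is the intersection of two constraint boundaries that also satisfies all remaining constraints:
  x1 = 0 and x2 = 0 → (0, 0)
  x1 + x2 = 3 and x2 = 0 → (3, 0)
  x1 + x2 = 3 and x1 = 0 → (0, 3)

Evaluating z = -8x1 + 8x2 at each vertex:
  (0, 0): z = 0
  (3, 0): z = -24
  (0, 3): z = 24

The minimum is at (3, 0) with z = -24.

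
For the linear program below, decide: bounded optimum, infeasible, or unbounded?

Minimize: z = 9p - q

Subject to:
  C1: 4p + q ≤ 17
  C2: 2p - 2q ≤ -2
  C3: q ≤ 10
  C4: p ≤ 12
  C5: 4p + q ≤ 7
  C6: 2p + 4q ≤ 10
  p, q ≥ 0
The point (0, 2.5) satisfies every constraint, so the LP is feasible; the constraints give p ≤ 12 and q ≤ 10, which with p, q ≥ 0 keep the feasible region inside a bounded box. A feasible, bounded LP attains a finite optimum at a vertex.

The LP has an optimal solution: (0, 2.5) with z = -2.5.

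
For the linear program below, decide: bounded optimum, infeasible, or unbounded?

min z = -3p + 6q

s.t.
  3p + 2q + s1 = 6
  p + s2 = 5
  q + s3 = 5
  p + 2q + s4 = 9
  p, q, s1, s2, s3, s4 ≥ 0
The point (2, 0) satisfies every constraint, so the LP is feasible; the constraints give p ≤ 5 and q ≤ 5, which with p, q ≥ 0 keep the feasible region inside a bounded box. A feasible, bounded LP attains a finite optimum at a vertex.

The LP has an optimal solution: (2, 0) with z = -6.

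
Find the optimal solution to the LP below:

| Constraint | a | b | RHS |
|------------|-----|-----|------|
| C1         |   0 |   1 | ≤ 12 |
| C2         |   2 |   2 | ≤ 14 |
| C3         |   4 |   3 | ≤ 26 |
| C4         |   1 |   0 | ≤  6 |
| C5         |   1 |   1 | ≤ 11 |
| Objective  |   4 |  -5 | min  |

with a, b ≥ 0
a = 0, b = 7, z = -35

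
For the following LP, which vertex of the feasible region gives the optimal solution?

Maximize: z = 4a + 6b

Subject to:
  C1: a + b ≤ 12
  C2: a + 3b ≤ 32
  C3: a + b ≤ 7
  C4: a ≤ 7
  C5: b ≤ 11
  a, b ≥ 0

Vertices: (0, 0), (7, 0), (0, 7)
(0, 7) with z = 42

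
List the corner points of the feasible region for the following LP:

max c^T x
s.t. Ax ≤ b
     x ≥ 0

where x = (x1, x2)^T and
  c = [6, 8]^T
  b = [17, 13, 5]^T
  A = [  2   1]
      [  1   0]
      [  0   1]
Each vertex is the intersection of two constraint boundaries that also satisfies all remaining constraints:
  x1 = 0 and x2 = 0 → (0, 0)
  2x1 + x2 = 17 and x2 = 0 → (8.5, 0)
  2x1 + x2 = 17 and x2 = 5 → (6, 5)
  x2 = 5 and x1 = 0 → (0, 5)

Vertices: (0, 0), (8.5, 0), (6, 5), (0, 5)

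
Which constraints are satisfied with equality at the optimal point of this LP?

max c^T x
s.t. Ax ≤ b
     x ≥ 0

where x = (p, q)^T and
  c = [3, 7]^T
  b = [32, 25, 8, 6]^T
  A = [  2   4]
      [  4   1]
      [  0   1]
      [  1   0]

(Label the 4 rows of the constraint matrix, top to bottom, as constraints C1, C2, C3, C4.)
Optimal: p = 0, q = 8
Slack at optimum:
  C1: slack = 0 (binding)
  C2: slack = 17
  C3: slack = 0 (binding)
  C4: slack = 6
  p ≥ 0: p = 0 (binding)
  q ≥ 0: q = 8
Binding constraints: C1, C3, p ≥ 0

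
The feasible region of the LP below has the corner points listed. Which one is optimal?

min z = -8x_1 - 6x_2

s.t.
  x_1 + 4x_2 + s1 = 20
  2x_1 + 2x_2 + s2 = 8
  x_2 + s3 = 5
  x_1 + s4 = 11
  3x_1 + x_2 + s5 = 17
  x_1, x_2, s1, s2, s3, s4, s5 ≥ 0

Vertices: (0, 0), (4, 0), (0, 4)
Evaluating z = -8x_1 - 6x_2 at each vertex:
  (0, 0): z = 0
  (4, 0): z = -32
  (0, 4): z = -24

The smallest value is z = -32, attained at (4, 0).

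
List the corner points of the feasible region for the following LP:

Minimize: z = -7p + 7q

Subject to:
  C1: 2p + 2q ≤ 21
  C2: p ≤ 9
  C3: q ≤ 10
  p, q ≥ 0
Each vertex is the intersection of two constraint boundaries that also satisfies all remaining constraints:
  p = 0 and q = 0 → (0, 0)
  p = 9 and q = 0 → (9, 0)
  2p + 2q = 21 and p = 9 → (9, 1.5)
  2p + 2q = 21 and q = 10 → (0.5, 10)
  q = 10 and p = 0 → (0, 10)

Vertices: (0, 0), (9, 0), (9, 1.5), (0.5, 10), (0, 10)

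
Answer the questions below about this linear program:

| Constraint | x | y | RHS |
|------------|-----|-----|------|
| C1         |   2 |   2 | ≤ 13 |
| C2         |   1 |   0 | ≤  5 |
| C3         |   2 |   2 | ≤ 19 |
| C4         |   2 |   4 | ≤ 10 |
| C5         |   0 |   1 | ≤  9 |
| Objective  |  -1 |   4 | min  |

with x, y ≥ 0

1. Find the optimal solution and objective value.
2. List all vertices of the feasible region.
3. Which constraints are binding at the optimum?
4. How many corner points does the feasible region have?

1. x = 5, y = 0, z = -5
2. (0, 0), (5, 0), (0, 2.5)
3. C2, C4, y ≥ 0
4. 3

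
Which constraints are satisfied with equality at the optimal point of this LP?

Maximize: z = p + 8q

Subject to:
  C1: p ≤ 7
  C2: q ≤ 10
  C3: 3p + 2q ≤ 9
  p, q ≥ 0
Optimal: p = 0, q = 4.5
Binding: C3, p ≥ 0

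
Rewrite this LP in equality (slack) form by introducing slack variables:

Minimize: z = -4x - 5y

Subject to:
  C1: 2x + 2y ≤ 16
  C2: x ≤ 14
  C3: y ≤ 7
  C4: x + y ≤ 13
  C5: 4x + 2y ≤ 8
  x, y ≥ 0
min z = -4x - 5y

s.t.
  2x + 2y + s1 = 16
  x + s2 = 14
  y + s3 = 7
  x + y + s4 = 13
  4x + 2y + s5 = 8
  x, y, s1, s2, s3, s4, s5 ≥ 0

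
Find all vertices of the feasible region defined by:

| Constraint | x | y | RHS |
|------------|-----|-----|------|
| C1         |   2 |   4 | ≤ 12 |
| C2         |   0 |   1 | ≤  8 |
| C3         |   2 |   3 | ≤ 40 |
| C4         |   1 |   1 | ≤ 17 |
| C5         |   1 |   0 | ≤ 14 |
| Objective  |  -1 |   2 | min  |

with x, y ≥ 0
Each vertex is the intersection of two constraint boundaries that also satisfies all remaining constraints:
  x = 0 and y = 0 → (0, 0)
  2x + 4y = 12 and y = 0 → (6, 0)
  2x + 4y = 12 and x = 0 → (0, 3)

Vertices: (0, 0), (6, 0), (0, 3)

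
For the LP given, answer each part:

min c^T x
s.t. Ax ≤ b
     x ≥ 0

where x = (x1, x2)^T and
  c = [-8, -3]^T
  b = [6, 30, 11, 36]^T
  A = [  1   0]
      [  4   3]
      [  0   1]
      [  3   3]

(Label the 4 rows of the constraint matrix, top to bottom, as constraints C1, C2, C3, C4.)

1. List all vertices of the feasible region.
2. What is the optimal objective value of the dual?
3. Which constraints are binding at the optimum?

1. (0, 0), (6, 0), (6, 2), (0, 10)
2. -54 (by strong duality, equal to the primal optimum)
3. C1, C2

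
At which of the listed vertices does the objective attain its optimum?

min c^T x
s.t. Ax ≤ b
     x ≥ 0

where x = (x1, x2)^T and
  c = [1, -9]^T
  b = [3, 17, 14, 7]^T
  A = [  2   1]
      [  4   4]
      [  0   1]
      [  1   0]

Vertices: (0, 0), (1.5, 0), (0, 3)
(0, 3) with z = -27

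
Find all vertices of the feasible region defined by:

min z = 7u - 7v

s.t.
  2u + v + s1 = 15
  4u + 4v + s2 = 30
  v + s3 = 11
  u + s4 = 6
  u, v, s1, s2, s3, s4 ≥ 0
Each vertex is the intersection of two constraint boundaries that also satisfies all remaining constraints:
  u = 0 and v = 0 → (0, 0)
  u = 6 and v = 0 → (6, 0)
  4u + 4v = 30 and u = 6 → (6, 1.5)
  4u + 4v = 30 and u = 0 → (0, 7.5)

Vertices: (0, 0), (6, 0), (6, 1.5), (0, 7.5)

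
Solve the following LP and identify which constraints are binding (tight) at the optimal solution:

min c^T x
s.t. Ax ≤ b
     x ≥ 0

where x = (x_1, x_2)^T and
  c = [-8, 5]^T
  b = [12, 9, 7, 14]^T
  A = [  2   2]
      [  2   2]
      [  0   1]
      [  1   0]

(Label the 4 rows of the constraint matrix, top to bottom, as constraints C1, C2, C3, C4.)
Optimal: x_1 = 4.5, x_2 = 0
Slack at optimum:
  C1: slack = 3
  C2: slack = 0 (binding)
  C3: slack = 7
  C4: slack = 9.5
  x_1 ≥ 0: x_1 = 4.5
  x_2 ≥ 0: x_2 = 0 (binding)
Binding constraints: C2, x_2 ≥ 0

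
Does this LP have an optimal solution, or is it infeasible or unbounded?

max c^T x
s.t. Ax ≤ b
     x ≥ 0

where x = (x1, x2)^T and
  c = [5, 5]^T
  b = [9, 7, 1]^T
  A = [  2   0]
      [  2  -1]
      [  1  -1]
Feasible point: (0, 0) satisfies every constraint, so the LP is feasible.
Direction d = (0, 1): for each constraint row a, a·d ≤ 0 —
  (2)(0) + (0)(1) = 0 ≤ 0
  (2)(0) + (-1)(1) = -1 ≤ 0
  (1)(0) + (-1)(1) = -1 ≤ 0
and d ≥ 0, so (0, 0) + t·d stays feasible for every t ≥ 0. Along this ray z = 5x1 + 5x2 changes by 5 per unit t, so z → +∞.

The LP is unbounded; z can be made arbitrarily large.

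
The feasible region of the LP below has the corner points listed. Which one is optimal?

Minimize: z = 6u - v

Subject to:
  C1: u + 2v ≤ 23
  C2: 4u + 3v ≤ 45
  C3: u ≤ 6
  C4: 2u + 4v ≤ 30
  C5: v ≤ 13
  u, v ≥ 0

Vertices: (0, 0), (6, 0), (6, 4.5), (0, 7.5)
Evaluating z = 6u - v at each vertex:
  (0, 0): z = 0
  (6, 0): z = 36
  (6, 4.5): z = 31.5
  (0, 7.5): z = -7.5

The smallest value is z = -7.5, attained at (0, 7.5).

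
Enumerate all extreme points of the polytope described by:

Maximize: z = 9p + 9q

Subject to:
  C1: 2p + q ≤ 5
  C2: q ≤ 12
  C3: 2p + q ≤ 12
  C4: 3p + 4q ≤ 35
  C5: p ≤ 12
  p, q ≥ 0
Each vertex is the intersection of two constraint boundaries that also satisfies all remaining constraints:
  p = 0 and q = 0 → (0, 0)
  2p + q = 5 and q = 0 → (2.5, 0)
  2p + q = 5 and p = 0 → (0, 5)

Vertices: (0, 0), (2.5, 0), (0, 5)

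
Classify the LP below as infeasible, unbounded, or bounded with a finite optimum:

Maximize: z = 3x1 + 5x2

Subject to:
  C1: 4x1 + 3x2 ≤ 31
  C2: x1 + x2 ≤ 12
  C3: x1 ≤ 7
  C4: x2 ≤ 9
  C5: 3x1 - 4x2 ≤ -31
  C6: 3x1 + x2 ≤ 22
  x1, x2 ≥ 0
The point (1, 9) satisfies every constraint, so the LP is feasible; the constraints give x1 ≤ 7 and x2 ≤ 9, which with x1, x2 ≥ 0 keep the feasible region inside a bounded box. A feasible, bounded LP attains a finite optimum at a vertex.

Evaluating z = 3x1 + 5x2 at each vertex:
  (0, 7.75): z = 38.75
  (1.24, 8.68): z = 47.12
  (1, 9): z = 48
  (0, 9): z = 45

Bounded optimum: z* = 48 at (1, 9).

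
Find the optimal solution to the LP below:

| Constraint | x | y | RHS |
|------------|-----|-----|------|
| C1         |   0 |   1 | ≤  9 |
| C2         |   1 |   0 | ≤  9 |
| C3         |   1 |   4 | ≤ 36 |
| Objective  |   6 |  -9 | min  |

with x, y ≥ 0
Each vertex is the intersection of two constraint boundaries that also satisfies all remaining constraints:
  x = 0 and y = 0 → (0, 0)
  x = 9 and y = 0 → (9, 0)
  x = 9 and x + 4y = 36 → (9, 6.75)
  y = 9 and x + 4y = 36 → (0, 9)

Evaluating z = 6x - 9y at each vertex:
  (0, 0): z = 0
  (9, 0): z = 54
  (9, 6.75): z = -6.75
  (0, 9): z = -81

The minimum is at (0, 9) with z = -81.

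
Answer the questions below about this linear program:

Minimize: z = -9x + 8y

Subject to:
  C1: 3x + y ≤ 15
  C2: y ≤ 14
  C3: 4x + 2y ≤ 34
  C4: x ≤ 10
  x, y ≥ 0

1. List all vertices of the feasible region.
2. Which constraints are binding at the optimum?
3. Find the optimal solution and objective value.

1. (0, 0), (5, 0), (0.3333, 14), (0, 14)
2. C1, y ≥ 0
3. x = 5, y = 0, z = -45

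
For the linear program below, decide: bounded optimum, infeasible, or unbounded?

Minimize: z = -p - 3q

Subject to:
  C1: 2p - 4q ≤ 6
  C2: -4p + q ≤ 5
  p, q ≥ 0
Feasible point: (0, 0) satisfies every constraint, so the LP is feasible.
Direction d = (1, 1): for each constraint row a, a·d ≤ 0 —
  (2)(1) + (-4)(1) = -2 ≤ 0
  (-4)(1) + (1)(1) = -3 ≤ 0
and d ≥ 0, so (0, 0) + t·d stays feasible for every t ≥ 0. Along this ray z = -p - 3q changes by -4 per unit t, so z → −∞.

Unbounded: there is a feasible ray along which z → −∞.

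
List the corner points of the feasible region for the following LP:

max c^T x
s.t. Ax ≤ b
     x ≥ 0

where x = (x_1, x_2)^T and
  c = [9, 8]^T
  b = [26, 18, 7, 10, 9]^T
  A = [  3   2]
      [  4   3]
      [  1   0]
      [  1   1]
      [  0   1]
Each vertex is the intersection of two constraint boundaries that also satisfies all remaining constraints:
  x_1 = 0 and x_2 = 0 → (0, 0)
  4x_1 + 3x_2 = 18 and x_2 = 0 → (4.5, 0)
  4x_1 + 3x_2 = 18 and x_1 = 0 → (0, 6)

Vertices: (0, 0), (4.5, 0), (0, 6)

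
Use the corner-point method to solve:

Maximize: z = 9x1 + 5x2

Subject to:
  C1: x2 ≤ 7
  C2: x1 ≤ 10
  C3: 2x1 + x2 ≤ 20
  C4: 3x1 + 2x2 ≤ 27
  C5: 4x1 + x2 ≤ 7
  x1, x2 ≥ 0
Each vertex is the intersection of two constraint boundaries that also satisfies all remaining constraints:
  x1 = 0 and x2 = 0 → (0, 0)
  4x1 + x2 = 7 and x2 = 0 → (1.75, 0)
  x2 = 7 and 4x1 + x2 = 7 → (0, 7)

Evaluating z = 9x1 + 5x2 at each vertex:
  (0, 0): z = 0
  (1.75, 0): z = 15.75
  (0, 7): z = 35

The maximum is at (0, 7) with z = 35.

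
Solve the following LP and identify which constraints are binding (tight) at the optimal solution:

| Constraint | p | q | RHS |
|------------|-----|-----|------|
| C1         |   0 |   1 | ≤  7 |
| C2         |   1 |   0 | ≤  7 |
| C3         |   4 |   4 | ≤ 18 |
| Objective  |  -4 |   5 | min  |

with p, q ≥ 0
Optimal: p = 4.5, q = 0
Binding: C3, q ≥ 0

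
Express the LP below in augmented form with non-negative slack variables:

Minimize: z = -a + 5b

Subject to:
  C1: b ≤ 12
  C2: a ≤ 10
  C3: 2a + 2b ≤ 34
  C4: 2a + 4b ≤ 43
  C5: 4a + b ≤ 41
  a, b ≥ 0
min z = -a + 5b

s.t.
  b + s1 = 12
  a + s2 = 10
  2a + 2b + s3 = 34
  2a + 4b + s4 = 43
  4a + b + s5 = 41
  a, b, s1, s2, s3, s4, s5 ≥ 0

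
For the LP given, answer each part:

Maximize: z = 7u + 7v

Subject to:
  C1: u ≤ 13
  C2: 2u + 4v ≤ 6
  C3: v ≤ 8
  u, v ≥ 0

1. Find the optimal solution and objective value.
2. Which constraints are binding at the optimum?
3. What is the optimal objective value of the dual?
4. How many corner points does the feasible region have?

1. u = 3, v = 0, z = 21
2. C2, v ≥ 0
3. 21 (by strong duality, equal to the primal optimum)
4. 3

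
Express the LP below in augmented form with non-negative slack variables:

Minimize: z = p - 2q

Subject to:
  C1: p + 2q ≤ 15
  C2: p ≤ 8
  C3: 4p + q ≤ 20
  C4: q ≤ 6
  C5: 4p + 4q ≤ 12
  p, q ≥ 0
min z = p - 2q

s.t.
  p + 2q + s1 = 15
  p + s2 = 8
  4p + q + s3 = 20
  q + s4 = 6
  4p + 4q + s5 = 12
  p, q, s1, s2, s3, s4, s5 ≥ 0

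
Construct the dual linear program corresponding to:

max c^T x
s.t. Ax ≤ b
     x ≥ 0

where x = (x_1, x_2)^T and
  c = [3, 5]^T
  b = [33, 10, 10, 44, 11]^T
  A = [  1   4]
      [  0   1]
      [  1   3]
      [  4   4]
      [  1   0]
Minimize: z = 33y1 + 10y2 + 10y3 + 44y4 + 11y5

Subject to:
  C1: -y1 - y3 - 4y4 - y5 ≤ -3
  C2: -4y1 - y2 - 3y3 - 4y4 ≤ -5
  y1, y2, y3, y4, y5 ≥ 0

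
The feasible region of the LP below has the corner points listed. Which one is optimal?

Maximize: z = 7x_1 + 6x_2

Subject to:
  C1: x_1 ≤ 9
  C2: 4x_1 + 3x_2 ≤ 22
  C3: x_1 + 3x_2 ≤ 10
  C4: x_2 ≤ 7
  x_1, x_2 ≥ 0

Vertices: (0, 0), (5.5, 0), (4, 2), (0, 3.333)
Evaluating z = 7x_1 + 6x_2 at each vertex:
  (0, 0): z = 0
  (5.5, 0): z = 38.5
  (4, 2): z = 40
  (0, 3.333): z = 20

The largest value is z = 40, attained at (4, 2).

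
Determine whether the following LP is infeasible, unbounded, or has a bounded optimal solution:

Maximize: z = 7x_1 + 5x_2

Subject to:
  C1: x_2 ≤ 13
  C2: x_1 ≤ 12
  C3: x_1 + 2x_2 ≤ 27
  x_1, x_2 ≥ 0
The point (12, 7.5) satisfies every constraint, so the LP is feasible; the constraints give x_1 ≤ 12 and x_2 ≤ 13, which with x_1, x_2 ≥ 0 keep the feasible region inside a bounded box. A feasible, bounded LP attains a finite optimum at a vertex.

Evaluating z = 7x_1 + 5x_2 at each vertex:
  (0, 0): z = 0
  (12, 0): z = 84
  (12, 7.5): z = 121.5
  (1, 13): z = 72
  (0, 13): z = 65

Bounded optimum: z* = 121.5 at (12, 7.5).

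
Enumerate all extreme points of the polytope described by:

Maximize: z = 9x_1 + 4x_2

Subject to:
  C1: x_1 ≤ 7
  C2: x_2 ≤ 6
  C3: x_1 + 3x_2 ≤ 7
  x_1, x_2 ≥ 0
Each vertex is the intersection of two constraint boundaries that also satisfies all remaining constraints:
  x_1 = 0 and x_2 = 0 → (0, 0)
  x_1 = 7 and x_1 + 3x_2 = 7 → (7, 0)
  x_1 + 3x_2 = 7 and x_1 = 0 → (0, 2.333)

Vertices: (0, 0), (7, 0), (0, 2.333)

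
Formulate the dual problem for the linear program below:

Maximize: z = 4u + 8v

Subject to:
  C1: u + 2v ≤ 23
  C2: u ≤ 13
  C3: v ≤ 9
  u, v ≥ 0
Minimize: z = 23y1 + 13y2 + 9y3

Subject to:
  C1: -y1 - y2 ≤ -4
  C2: -2y1 - y3 ≤ -8
  y1, y2, y3 ≥ 0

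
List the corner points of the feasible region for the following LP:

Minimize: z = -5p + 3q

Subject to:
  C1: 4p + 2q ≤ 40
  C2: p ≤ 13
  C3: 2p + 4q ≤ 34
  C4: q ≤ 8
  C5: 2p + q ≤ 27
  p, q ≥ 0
Each vertex is the intersection of two constraint boundaries that also satisfies all remaining constraints:
  p = 0 and q = 0 → (0, 0)
  4p + 2q = 40 and q = 0 → (10, 0)
  4p + 2q = 40 and 2p + 4q = 34 → (7.667, 4.667)
  2p + 4q = 34 and q = 8 → (1, 8)
  q = 8 and p = 0 → (0, 8)

Vertices: (0, 0), (10, 0), (7.667, 4.667), (1, 8), (0, 8)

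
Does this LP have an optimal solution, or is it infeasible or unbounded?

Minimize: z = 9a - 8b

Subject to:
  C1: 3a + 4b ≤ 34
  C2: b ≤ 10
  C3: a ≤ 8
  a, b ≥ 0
The point (0, 8.5) satisfies every constraint, so the LP is feasible; the constraints give a ≤ 8 and b ≤ 10, which with a, b ≥ 0 keep the feasible region inside a bounded box. A feasible, bounded LP attains a finite optimum at a vertex.

Bounded optimum: z* = -68 at (0, 8.5).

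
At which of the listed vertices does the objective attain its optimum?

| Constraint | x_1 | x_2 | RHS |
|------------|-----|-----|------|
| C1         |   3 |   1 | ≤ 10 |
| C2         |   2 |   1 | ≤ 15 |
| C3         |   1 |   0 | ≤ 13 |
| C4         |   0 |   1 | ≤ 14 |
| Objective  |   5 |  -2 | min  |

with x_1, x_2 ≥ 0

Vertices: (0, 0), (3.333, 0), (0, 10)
Evaluating z = 5x_1 - 2x_2 at each vertex:
  (0, 0): z = 0
  (3.333, 0): z = 16.67
  (0, 10): z = -20

The smallest value is z = -20, attained at (0, 10).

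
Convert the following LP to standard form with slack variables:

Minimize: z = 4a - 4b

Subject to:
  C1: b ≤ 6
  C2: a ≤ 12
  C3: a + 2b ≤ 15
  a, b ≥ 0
min z = 4a - 4b

s.t.
  b + s1 = 6
  a + s2 = 12
  a + 2b + s3 = 15
  a, b, s1, s2, s3 ≥ 0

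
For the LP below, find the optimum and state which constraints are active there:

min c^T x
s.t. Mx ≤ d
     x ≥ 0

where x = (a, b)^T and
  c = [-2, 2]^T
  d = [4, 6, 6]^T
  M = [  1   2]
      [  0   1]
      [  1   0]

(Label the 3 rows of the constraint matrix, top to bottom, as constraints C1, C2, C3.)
Optimal: a = 4, b = 0
Slack at optimum:
  C1: slack = 0 (binding)
  C2: slack = 6
  C3: slack = 2
  a ≥ 0: a = 4
  b ≥ 0: b = 0 (binding)
Binding constraints: C1, b ≥ 0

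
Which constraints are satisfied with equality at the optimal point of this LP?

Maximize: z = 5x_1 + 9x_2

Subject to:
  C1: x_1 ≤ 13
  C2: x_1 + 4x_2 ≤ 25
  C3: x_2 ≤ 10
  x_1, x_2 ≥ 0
Optimal: x_1 = 13, x_2 = 3
Slack at optimum:
  C1: slack = 0 (binding)
  C2: slack = 0 (binding)
  C3: slack = 7
  x_1 ≥ 0: x_1 = 13
  x_2 ≥ 0: x_2 = 3
Binding constraints: C1, C2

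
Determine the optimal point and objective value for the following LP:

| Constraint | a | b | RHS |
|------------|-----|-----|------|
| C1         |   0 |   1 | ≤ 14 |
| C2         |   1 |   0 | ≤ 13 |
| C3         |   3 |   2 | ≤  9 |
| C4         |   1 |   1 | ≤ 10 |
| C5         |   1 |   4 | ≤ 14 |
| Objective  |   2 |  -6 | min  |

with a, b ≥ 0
a = 0, b = 3.5, z = -21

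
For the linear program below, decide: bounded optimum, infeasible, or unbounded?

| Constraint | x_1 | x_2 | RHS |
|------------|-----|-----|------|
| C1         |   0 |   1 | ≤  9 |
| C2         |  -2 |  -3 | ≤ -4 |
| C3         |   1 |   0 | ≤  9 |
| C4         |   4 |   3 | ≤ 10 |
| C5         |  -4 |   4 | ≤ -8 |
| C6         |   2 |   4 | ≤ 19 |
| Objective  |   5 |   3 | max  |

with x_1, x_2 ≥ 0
The point (2.5, 0) satisfies every constraint, so the LP is feasible; the constraints give x_1 ≤ 9 and x_2 ≤ 9, which with x_1, x_2 ≥ 0 keep the feasible region inside a bounded box. A feasible, bounded LP attains a finite optimum at a vertex.

Bounded optimum: z* = 12.5 at (2.5, 0).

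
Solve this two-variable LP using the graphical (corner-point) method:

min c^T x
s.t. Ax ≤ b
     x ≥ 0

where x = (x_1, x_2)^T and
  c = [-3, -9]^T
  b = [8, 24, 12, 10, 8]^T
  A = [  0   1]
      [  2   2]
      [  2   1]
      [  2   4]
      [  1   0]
Each vertex is the intersection of two constraint boundaries that also satisfies all remaining constraints:
  x_1 = 0 and x_2 = 0 → (0, 0)
  2x_1 + 4x_2 = 10 and x_2 = 0 → (5, 0)
  2x_1 + 4x_2 = 10 and x_1 = 0 → (0, 2.5)

Evaluating z = -3x_1 - 9x_2 at each vertex:
  (0, 0): z = 0
  (5, 0): z = -15
  (0, 2.5): z = -22.5

The minimum is at (0, 2.5) with z = -22.5.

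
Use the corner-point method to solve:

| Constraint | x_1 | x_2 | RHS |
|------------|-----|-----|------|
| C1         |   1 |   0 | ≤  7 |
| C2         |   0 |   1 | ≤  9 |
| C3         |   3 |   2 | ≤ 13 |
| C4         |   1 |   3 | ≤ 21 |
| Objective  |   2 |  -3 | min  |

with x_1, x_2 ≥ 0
x_1 = 0, x_2 = 6.5, z = -19.5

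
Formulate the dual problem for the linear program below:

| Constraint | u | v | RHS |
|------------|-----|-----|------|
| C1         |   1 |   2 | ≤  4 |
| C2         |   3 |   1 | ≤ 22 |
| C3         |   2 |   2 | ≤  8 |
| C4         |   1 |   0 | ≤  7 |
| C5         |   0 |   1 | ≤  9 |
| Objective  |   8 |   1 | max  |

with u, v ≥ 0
Minimize: z = 4y1 + 22y2 + 8y3 + 7y4 + 9y5

Subject to:
  C1: -y1 - 3y2 - 2y3 - y4 ≤ -8
  C2: -2y1 - y2 - 2y3 - y5 ≤ -1
  y1, y2, y3, y4, y5 ≥ 0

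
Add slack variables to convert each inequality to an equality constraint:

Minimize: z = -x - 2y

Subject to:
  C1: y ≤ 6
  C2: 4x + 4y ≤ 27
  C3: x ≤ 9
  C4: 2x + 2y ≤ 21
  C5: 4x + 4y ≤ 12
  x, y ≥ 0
min z = -x - 2y

s.t.
  y + s1 = 6
  4x + 4y + s2 = 27
  x + s3 = 9
  2x + 2y + s4 = 21
  4x + 4y + s5 = 12
  x, y, s1, s2, s3, s4, s5 ≥ 0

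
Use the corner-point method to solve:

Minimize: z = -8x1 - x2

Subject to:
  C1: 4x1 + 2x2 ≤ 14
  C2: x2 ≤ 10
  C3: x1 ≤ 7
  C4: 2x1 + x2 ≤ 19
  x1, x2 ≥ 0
x1 = 3.5, x2 = 0, z = -28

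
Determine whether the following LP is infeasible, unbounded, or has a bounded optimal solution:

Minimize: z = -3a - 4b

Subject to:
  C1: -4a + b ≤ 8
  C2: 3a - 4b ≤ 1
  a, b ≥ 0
Feasible point: (0, 0) satisfies every constraint, so the LP is feasible.
Direction d = (1, 1): for each constraint row a, a·d ≤ 0 —
  (-4)(1) + (1)(1) = -3 ≤ 0
  (3)(1) + (-4)(1) = -1 ≤ 0
and d ≥ 0, so (0, 0) + t·d stays feasible for every t ≥ 0. Along this ray z = -3a - 4b changes by -7 per unit t, so z → −∞.

Unbounded — the objective can decrease without bound over the feasible region.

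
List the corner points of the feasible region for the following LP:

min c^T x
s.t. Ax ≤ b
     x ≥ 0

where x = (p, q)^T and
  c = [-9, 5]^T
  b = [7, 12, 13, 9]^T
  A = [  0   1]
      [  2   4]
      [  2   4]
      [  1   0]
Each vertex is the intersection of two constraint boundaries that also satisfies all remaining constraints:
  p = 0 and q = 0 → (0, 0)
  2p + 4q = 12 and q = 0 → (6, 0)
  2p + 4q = 12 and p = 0 → (0, 3)

Vertices: (0, 0), (6, 0), (0, 3)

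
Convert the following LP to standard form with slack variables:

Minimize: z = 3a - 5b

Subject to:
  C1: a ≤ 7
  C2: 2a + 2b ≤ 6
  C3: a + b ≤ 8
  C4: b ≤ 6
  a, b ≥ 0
min z = 3a - 5b

s.t.
  a + s1 = 7
  2a + 2b + s2 = 6
  a + b + s3 = 8
  b + s4 = 6
  a, b, s1, s2, s3, s4 ≥ 0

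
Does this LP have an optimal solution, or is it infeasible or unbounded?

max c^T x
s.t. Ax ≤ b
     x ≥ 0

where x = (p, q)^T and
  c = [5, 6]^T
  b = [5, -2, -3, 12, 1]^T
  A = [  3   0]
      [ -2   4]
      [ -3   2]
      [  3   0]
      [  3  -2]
One constraint requires 3p - 2q ≤ 1, while the constraint -3p + 2q ≤ -3 is equivalent to 3p - 2q ≥ 3. Together they would need 3 ≤ 3p - 2q ≤ 1, which is impossible since 3 > 1. No point satisfies all constraints.

Infeasible: no point satisfies all constraints simultaneously.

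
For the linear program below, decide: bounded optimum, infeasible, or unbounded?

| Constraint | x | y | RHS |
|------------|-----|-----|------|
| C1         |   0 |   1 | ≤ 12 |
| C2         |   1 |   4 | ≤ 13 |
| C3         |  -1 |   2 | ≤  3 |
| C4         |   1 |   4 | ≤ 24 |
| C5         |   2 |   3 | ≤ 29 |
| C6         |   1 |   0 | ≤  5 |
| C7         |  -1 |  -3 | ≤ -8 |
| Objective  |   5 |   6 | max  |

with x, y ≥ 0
The point (5, 2) satisfies every constraint, so the LP is feasible; the constraints give x ≤ 5 and y ≤ 12, which with x, y ≥ 0 keep the feasible region inside a bounded box. A feasible, bounded LP attains a finite optimum at a vertex.

Evaluating z = 5x + 6y at each vertex:
  (5, 1): z = 31
  (5, 2): z = 37
  (2.333, 2.667): z = 27.67
  (1.4, 2.2): z = 20.2

Bounded optimum: z* = 37 at (5, 2).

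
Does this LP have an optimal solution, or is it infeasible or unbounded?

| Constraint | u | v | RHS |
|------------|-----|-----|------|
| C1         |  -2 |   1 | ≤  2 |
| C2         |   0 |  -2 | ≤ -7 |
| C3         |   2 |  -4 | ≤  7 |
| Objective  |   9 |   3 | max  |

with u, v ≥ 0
Feasible point: (1, 4) satisfies every constraint, so the LP is feasible.
Direction d = (1, 1): for each constraint row a, a·d ≤ 0 —
  (-2)(1) + (1)(1) = -1 ≤ 0
  (0)(1) + (-2)(1) = -2 ≤ 0
  (2)(1) + (-4)(1) = -2 ≤ 0
and d ≥ 0, so (1, 4) + t·d stays feasible for every t ≥ 0. Along this ray z = 9u + 3v changes by 12 per unit t, so z → +∞.

Unbounded: there is a feasible ray along which z → +∞.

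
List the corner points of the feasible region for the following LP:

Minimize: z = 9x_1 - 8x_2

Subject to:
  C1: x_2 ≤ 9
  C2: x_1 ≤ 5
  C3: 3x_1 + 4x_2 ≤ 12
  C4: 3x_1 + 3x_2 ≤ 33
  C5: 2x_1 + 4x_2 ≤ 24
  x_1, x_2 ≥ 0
Each vertex is the intersection of two constraint boundaries that also satisfies all remaining constraints:
  x_1 = 0 and x_2 = 0 → (0, 0)
  3x_1 + 4x_2 = 12 and x_2 = 0 → (4, 0)
  3x_1 + 4x_2 = 12 and x_1 = 0 → (0, 3)

Vertices: (0, 0), (4, 0), (0, 3)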